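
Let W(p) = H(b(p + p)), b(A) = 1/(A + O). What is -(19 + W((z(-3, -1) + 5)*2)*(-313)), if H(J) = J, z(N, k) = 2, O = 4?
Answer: -295/32 ≈ -9.2188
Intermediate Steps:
b(A) = 1/(4 + A) (b(A) = 1/(A + 4) = 1/(4 + A))
W(p) = 1/(4 + 2*p) (W(p) = 1/(4 + (p + p)) = 1/(4 + 2*p))
-(19 + W((z(-3, -1) + 5)*2)*(-313)) = -(19 + (1/(2*(2 + (2 + 5)*2)))*(-313)) = -(19 + (1/(2*(2 + 7*2)))*(-313)) = -(19 + (1/(2*(2 + 14)))*(-313)) = -(19 + ((1/2)/16)*(-313)) = -(19 + ((1/2)*(1/16))*(-313)) = -(19 + (1/32)*(-313)) = -(19 - 313/32) = -1*295/32 = -295/32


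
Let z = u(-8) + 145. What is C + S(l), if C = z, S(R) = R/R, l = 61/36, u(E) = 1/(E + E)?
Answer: 2335/16 ≈ 145.94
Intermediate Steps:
u(E) = 1/(2*E)
l = 61/36 (l = 61*(1/36) = 61/36 ≈ 1.6944)
S(R) = 1
z = 2319/16 (z = (½)/(-8) + 145 = (½)*(-⅛) + 145 = -1/16 + 145 = 2319/16 ≈ 144.94)
C = 2319/16 ≈ 144.94
C + S(l) = 2319/16 + 1 = 2335/16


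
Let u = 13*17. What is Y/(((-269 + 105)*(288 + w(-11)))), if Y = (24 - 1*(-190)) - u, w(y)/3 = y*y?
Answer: 1/15252 ≈ 6.5565e-5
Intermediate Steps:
u = 221
w(y) = 3*y² (w(y) = 3*(y*y) = 3*y²)
Y = -7 (Y = (24 - 1*(-190)) - 1*221 = (24 + 190) - 221 = 214 - 221 = -7)
Y/(((-269 + 105)*(288 + w(-11)))) = -7*1/((-269 + 105)*(288 + 3*(-11)²)) = -7*(-1/(164*(288 + 3*121))) = -7*(-1/(164*(288 + 363))) = -7/((-164*651)) = -7/(-106764) = -7*(-1/106764) = 1/15252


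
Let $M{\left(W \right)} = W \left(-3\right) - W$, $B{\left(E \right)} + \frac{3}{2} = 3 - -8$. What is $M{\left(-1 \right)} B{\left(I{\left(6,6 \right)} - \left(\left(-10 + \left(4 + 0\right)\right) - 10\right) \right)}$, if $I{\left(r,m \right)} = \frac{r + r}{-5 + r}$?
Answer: $38$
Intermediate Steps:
$I{\left(r,m \right)} = \frac{2 r}{-5 + r}$
$B{\left(E \right)} = \frac{19}{2}$ ($B{\left(E \right)} = - \frac{3}{2} + \left(3 - -8\right) = - \frac{3}{2} + \left(3 + 8\right) = - \frac{3}{2} + 11 = \frac{19}{2}$)
$M{\left(W \right)} = - 4 W$ ($M{\left(W \right)} = - 3 W - W = - 4 W$)
$M{\left(-1 \right)} B{\left(I{\left(6,6 \right)} - \left(\left(-10 + \left(4 + 0\right)\right) - 10\right) \right)} = \left(-4\right) \left(-1\right) \frac{19}{2} = 4 \cdot \frac{19}{2} = 38$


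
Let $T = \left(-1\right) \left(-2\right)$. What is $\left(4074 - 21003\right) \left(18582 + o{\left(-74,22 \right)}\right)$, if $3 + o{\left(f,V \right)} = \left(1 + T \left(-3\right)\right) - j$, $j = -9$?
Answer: $-314591607$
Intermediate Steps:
$T = 2$
$o{\left(f,V \right)} = 1$ ($o{\left(f,V \right)} = -3 + \left(\left(1 + 2 \left(-3\right)\right) - -9\right) = -3 + \left(\left(1 - 6\right) + 9\right) = -3 + \left(-5 + 9\right) = -3 + 4 = 1$)
$\left(4074 - 21003\right) \left(18582 + o{\left(-74,22 \right)}\right) = \left(4074 - 21003\right) \left(18582 + 1\right) = \left(-16929\right) 18583 = -314591607$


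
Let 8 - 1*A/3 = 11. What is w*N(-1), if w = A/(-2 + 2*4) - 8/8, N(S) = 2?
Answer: -5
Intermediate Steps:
A = -9 (A = 24 - 3*11 = 24 - 33 = -9)
w = -5/2 (w = -9/(-2 + 2*4) - 8/8 = -9/(-2 + 8) - 8*⅛ = -9/6 - 1 = -9*⅙ - 1 = -3/2 - 1 = -5/2 ≈ -2.5000)
w*N(-1) = -5/2*2 = -5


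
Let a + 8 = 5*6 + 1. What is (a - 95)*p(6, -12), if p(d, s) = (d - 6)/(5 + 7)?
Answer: 0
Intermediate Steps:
a = 23 (a = -8 + (5*6 + 1) = -8 + (30 + 1) = -8 + 31 = 23)
p(d, s) = -1/2 + d/12 (p(d, s) = (-6 + d)/12 = (-6 + d)*(1/12) = -1/2 + d/12)
(a - 95)*p(6, -12) = (23 - 95)*(-1/2 + (1/12)*6) = -72*(-1/2 + 1/2) = -72*0 = 0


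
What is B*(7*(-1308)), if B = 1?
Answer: -9156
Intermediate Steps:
B*(7*(-1308)) = 1*(7*(-1308)) = 1*(-9156) = -9156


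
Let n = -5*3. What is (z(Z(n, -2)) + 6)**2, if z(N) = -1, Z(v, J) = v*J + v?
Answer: 25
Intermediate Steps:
n = -15
Z(v, J) = v + J*v (Z(v, J) = J*v + v = v + J*v)
(z(Z(n, -2)) + 6)**2 = (-1 + 6)**2 = 5**2 = 25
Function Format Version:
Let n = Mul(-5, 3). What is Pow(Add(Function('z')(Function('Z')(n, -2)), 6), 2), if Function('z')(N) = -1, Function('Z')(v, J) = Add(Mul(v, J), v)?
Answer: 25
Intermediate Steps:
n = -15
Function('Z')(v, J) = Add(v, Mul(J, v)) (Function('Z')(v, J) = Add(Mul(J, v), v) = Add(v, Mul(J, v)))
Pow(Add(Function('z')(Function('Z')(n, -2)), 6), 2) = Pow(Add(-1, 6), 2) = Pow(5, 2) = 25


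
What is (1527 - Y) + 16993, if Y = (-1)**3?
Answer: 18521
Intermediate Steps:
Y = -1
(1527 - Y) + 16993 = (1527 - 1*(-1)) + 16993 = (1527 + 1) + 16993 = 1528 + 16993 = 18521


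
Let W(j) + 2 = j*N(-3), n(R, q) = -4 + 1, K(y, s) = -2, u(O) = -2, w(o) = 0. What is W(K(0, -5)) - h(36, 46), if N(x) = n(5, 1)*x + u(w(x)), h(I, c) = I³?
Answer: -46672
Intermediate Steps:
n(R, q) = -3
N(x) = -2 - 3*x (N(x) = -3*x - 2 = -2 - 3*x)
W(j) = -2 + 7*j (W(j) = -2 + j*(-2 - 3*(-3)) = -2 + j*(-2 + 9) = -2 + j*7 = -2 + 7*j)
W(K(0, -5)) - h(36, 46) = (-2 + 7*(-2)) - 1*36³ = (-2 - 14) - 1*46656 = -16 - 46656 = -46672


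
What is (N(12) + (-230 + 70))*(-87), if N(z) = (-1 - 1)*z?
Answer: 16008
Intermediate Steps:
N(z) = -2*z
(N(12) + (-230 + 70))*(-87) = (-2*12 + (-230 + 70))*(-87) = (-24 - 160)*(-87) = -184*(-87) = 16008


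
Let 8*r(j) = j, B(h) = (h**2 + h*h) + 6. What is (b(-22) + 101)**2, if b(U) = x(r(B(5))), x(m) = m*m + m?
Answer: 24649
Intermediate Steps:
B(h) = 6 + 2*h**2 (B(h) = (h**2 + h**2) + 6 = 2*h**2 + 6 = 6 + 2*h**2)
r(j) = j/8
x(m) = m + m**2 (x(m) = m**2 + m = m + m**2)
b(U) = 56 (b(U) = ((6 + 2*5**2)/8)*(1 + (6 + 2*5**2)/8) = ((6 + 2*25)/8)*(1 + (6 + 2*25)/8) = ((6 + 50)/8)*(1 + (6 + 50)/8) = ((1/8)*56)*(1 + (1/8)*56) = 7*(1 + 7) = 7*8 = 56)
(b(-22) + 101)**2 = (56 + 101)**2 = 157**2 = 24649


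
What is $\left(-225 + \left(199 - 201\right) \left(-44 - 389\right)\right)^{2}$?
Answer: $410881$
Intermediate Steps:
$\left(-225 + \left(199 - 201\right) \left(-44 - 389\right)\right)^{2} = \left(-225 - -866\right)^{2} = \left(-225 + 866\right)^{2} = 641^{2} = 410881$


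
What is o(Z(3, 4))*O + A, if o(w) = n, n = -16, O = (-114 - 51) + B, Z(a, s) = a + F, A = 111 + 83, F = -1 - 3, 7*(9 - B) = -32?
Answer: 18318/7 ≈ 2616.9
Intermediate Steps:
B = 95/7 (B = 9 - ⅐*(-32) = 9 + 32/7 = 95/7 ≈ 13.571)
F = -4
A = 194
Z(a, s) = -4 + a (Z(a, s) = a - 4 = -4 + a)
O = -1060/7 (O = (-114 - 51) + 95/7 = -165 + 95/7 = -1060/7 ≈ -151.43)
o(w) = -16
o(Z(3, 4))*O + A = -16*(-1060/7) + 194 = 16960/7 + 194 = 18318/7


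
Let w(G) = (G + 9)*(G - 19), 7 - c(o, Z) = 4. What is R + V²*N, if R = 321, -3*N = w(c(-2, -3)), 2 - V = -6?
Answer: 4417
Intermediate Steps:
c(o, Z) = 3 (c(o, Z) = 7 - 1*4 = 7 - 4 = 3)
V = 8 (V = 2 - 1*(-6) = 2 + 6 = 8)
w(G) = (-19 + G)*(9 + G) (w(G) = (9 + G)*(-19 + G) = (-19 + G)*(9 + G))
N = 64 (N = -(-171 + 3² - 10*3)/3 = -(-171 + 9 - 30)/3 = -⅓*(-192) = 64)
R + V²*N = 321 + 8²*64 = 321 + 64*64 = 321 + 4096 = 4417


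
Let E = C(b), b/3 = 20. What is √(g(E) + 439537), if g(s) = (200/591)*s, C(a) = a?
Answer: 3*√1895419937/197 ≈ 662.99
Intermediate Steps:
b = 60 (b = 3*20 = 60)
E = 60
g(s) = 200*s/591 (g(s) = (200*(1/591))*s = 200*s/591)
√(g(E) + 439537) = √((200/591)*60 + 439537) = √(4000/197 + 439537) = √(86592789/197) = 3*√1895419937/197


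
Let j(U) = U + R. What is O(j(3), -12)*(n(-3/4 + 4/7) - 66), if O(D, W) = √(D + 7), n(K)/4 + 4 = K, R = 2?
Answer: -1158*√3/7 ≈ -286.53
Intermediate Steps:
n(K) = -16 + 4*K
j(U) = 2 + U (j(U) = U + 2 = 2 + U)
O(D, W) = √(7 + D)
O(j(3), -12)*(n(-3/4 + 4/7) - 66) = √(7 + (2 + 3))*((-16 + 4*(-3/4 + 4/7)) - 66) = √(7 + 5)*((-16 + 4*(-3*¼ + 4*(⅐))) - 66) = √12*((-16 + 4*(-¾ + 4/7)) - 66) = (2*√3)*((-16 + 4*(-5/28)) - 66) = (2*√3)*((-16 - 5/7) - 66) = (2*√3)*(-117/7 - 66) = (2*√3)*(-579/7) = -1158*√3/7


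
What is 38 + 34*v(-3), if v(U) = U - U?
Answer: 38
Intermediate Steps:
v(U) = 0
38 + 34*v(-3) = 38 + 34*0 = 38 + 0 = 38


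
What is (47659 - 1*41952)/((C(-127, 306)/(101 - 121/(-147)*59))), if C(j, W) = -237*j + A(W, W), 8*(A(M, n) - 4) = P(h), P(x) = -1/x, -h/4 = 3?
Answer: 4015171264/141604561 ≈ 28.355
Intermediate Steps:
h = -12 (h = -4*3 = -12)
A(M, n) = 385/96 (A(M, n) = 4 + (-1/(-12))/8 = 4 + (-1*(-1/12))/8 = 4 + (⅛)*(1/12) = 4 + 1/96 = 385/96)
C(j, W) = 385/96 - 237*j (C(j, W) = -237*j + 385/96 = 385/96 - 237*j)
(47659 - 1*41952)/((C(-127, 306)/(101 - 121/(-147)*59))) = (47659 - 1*41952)/(((385/96 - 237*(-127))/(101 - 121/(-147)*59))) = (47659 - 41952)/(((385/96 + 30099)/(101 - 121*(-1/147)*59))) = 5707/((2889889/(96*(101 + (121/147)*59)))) = 5707/((2889889/(96*(101 + 7139/147)))) = 5707/((2889889/(96*(21986/147)))) = 5707/(((2889889/96)*(147/21986))) = 5707/(141604561/703552) = 5707*(703552/141604561) = 4015171264/141604561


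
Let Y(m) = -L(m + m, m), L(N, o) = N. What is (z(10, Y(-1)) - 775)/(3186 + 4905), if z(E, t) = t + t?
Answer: -257/2697 ≈ -0.095291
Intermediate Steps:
Y(m) = -2*m (Y(m) = -(m + m) = -2*m)
z(E, t) = 2*t
(z(10, Y(-1)) - 775)/(3186 + 4905) = (2*(-2*(-1)) - 775)/(3186 + 4905) = (2*2 - 775)/8091 = (4 - 775)*(1/8091) = -771*1/8091 = -257/2697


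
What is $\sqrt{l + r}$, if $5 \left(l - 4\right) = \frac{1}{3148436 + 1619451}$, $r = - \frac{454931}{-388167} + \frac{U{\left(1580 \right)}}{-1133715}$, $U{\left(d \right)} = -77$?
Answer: $\frac{\sqrt{2323221363523434052421790827739115}}{21194016261982265} \approx 2.2742$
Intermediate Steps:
$r = \frac{5210020076}{4445159095}$ ($r = - \frac{454931}{-388167} - \frac{77}{-1133715} = \left(-454931\right) \left(- \frac{1}{388167}\right) - - \frac{7}{103065} = \frac{454931}{388167} + \frac{7}{103065} = \frac{5210020076}{4445159095} \approx 1.1721$)
$l = \frac{95357741}{23839435}$ ($l = 4 + \frac{1}{5 \left(3148436 + 1619451\right)} = 4 + \frac{1}{5 \cdot 4767887} = 4 + \frac{1}{5} \cdot \frac{1}{4767887} = 4 + \frac{1}{23839435} = \frac{95357741}{23839435} \approx 4.0$)
$\sqrt{l + r} = \sqrt{\frac{95357741}{23839435} + \frac{5210020076}{4445159095}} = \sqrt{\frac{109616852927060291}{21194016261982265}} = \frac{\sqrt{2323221363523434052421790827739115}}{21194016261982265}$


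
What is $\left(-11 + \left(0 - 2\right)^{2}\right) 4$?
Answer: $-28$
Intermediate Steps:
$\left(-11 + \left(0 - 2\right)^{2}\right) 4 = \left(-11 + \left(-2\right)^{2}\right) 4 = \left(-11 + 4\right) 4 = \left(-7\right) 4 = -28$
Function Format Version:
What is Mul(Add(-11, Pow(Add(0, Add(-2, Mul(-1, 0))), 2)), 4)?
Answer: -28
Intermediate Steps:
Mul(Add(-11, Pow(Add(0, Add(-2, Mul(-1, 0))), 2)), 4) = Mul(Add(-11, Pow(Add(0, Add(-2, 0)), 2)), 4) = Mul(Add(-11, Pow(Add(0, -2), 2)), 4) = Mul(Add(-11, Pow(-2, 2)), 4) = Mul(Add(-11, 4), 4) = Mul(-7, 4) = -28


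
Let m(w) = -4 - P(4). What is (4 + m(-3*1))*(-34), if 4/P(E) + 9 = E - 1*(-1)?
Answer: -34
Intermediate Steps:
P(E) = 4/(-8 + E) (P(E) = 4/(-9 + (E - 1*(-1))) = 4/(-9 + (E + 1)) = 4/(-9 + (1 + E)) = 4/(-8 + E))
m(w) = -3 (m(w) = -4 - 4/(-8 + 4) = -4 - 4/(-4) = -4 - 4*(-1)/4 = -4 - 1*(-1) = -4 + 1 = -3)
(4 + m(-3*1))*(-34) = (4 - 3)*(-34) = 1*(-34) = -34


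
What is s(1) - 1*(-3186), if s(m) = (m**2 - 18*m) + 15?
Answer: 3184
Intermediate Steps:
s(m) = 15 + m**2 - 18*m
s(1) - 1*(-3186) = (15 + 1**2 - 18*1) - 1*(-3186) = (15 + 1 - 18) + 3186 = -2 + 3186 = 3184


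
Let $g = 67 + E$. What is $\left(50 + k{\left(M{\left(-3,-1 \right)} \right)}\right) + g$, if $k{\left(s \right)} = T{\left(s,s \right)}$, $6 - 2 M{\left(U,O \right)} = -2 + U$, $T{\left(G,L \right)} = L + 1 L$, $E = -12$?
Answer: $116$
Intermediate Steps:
$T{\left(G,L \right)} = 2 L$ ($T{\left(G,L \right)} = L + L = 2 L$)
$M{\left(U,O \right)} = 4 - \frac{U}{2}$ ($M{\left(U,O \right)} = 3 - \frac{-2 + U}{2} = 3 - \left(-1 + \frac{U}{2}\right) = 4 - \frac{U}{2}$)
$k{\left(s \right)} = 2 s$
$g = 55$ ($g = 67 - 12 = 55$)
$\left(50 + k{\left(M{\left(-3,-1 \right)} \right)}\right) + g = \left(50 + 2 \left(4 - - \frac{3}{2}\right)\right) + 55 = \left(50 + 2 \left(4 + \frac{3}{2}\right)\right) + 55 = \left(50 + 2 \cdot \frac{11}{2}\right) + 55 = \left(50 + 11\right) + 55 = 61 + 55 = 116$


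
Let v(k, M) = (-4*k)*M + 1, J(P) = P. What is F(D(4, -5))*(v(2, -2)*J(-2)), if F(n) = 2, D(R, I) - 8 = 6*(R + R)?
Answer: -68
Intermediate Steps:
D(R, I) = 8 + 12*R (D(R, I) = 8 + 6*(R + R) = 8 + 6*(2*R) = 8 + 12*R)
v(k, M) = 1 - 4*M*k (v(k, M) = -4*M*k + 1 = 1 - 4*M*k)
F(D(4, -5))*(v(2, -2)*J(-2)) = 2*((1 - 4*(-2)*2)*(-2)) = 2*((1 + 16)*(-2)) = 2*(17*(-2)) = 2*(-34) = -68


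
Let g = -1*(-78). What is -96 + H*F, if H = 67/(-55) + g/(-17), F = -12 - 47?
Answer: 230551/935 ≈ 246.58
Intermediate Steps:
g = 78
F = -59
H = -5429/935 (H = 67/(-55) + 78/(-17) = 67*(-1/55) + 78*(-1/17) = -67/55 - 78/17 = -5429/935 ≈ -5.8064)
-96 + H*F = -96 - 5429/935*(-59) = -96 + 320311/935 = 230551/935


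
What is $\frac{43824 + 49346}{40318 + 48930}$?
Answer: $\frac{46585}{44624} \approx 1.0439$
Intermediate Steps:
$\frac{43824 + 49346}{40318 + 48930} = \frac{93170}{89248} = 93170 \cdot \frac{1}{89248} = \frac{46585}{44624}$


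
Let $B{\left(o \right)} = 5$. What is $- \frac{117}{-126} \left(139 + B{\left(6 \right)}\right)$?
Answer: $\frac{936}{7} \approx 133.71$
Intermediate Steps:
$- \frac{117}{-126} \left(139 + B{\left(6 \right)}\right) = - \frac{117}{-126} \left(139 + 5\right) = \left(-117\right) \left(- \frac{1}{126}\right) 144 = \frac{13}{14} \cdot 144 = \frac{936}{7}$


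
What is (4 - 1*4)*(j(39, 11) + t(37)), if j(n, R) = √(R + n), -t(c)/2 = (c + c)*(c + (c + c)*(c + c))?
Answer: 0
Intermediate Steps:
t(c) = -4*c*(c + 4*c²) (t(c) = -2*(c + c)*(c + (c + c)*(c + c)) = -2*2*c*(c + (2*c)*(2*c)) = -2*2*c*(c + 4*c²) = -4*c*(c + 4*c²))
(4 - 1*4)*(j(39, 11) + t(37)) = (4 - 1*4)*(√(11 + 39) + 37²*(-4 - 16*37)) = (4 - 4)*(√50 + 1369*(-4 - 592)) = 0*(5*√2 + 1369*(-596)) = 0*(5*√2 - 815924) = 0*(-815924 + 5*√2) = 0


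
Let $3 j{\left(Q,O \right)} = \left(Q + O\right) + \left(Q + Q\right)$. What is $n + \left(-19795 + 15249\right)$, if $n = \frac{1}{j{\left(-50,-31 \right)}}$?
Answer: $- \frac{822829}{181} \approx -4546.0$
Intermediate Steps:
$j{\left(Q,O \right)} = Q + \frac{O}{3}$ ($j{\left(Q,O \right)} = \frac{\left(Q + O\right) + \left(Q + Q\right)}{3} = \frac{\left(O + Q\right) + 2 Q}{3} = \frac{O + 3 Q}{3} = Q + \frac{O}{3}$)
$n = - \frac{3}{181}$ ($n = \frac{1}{-50 + \frac{1}{3} \left(-31\right)} = \frac{1}{-50 - \frac{31}{3}} = \frac{1}{- \frac{181}{3}} = - \frac{3}{181} \approx -0.016575$)
$n + \left(-19795 + 15249\right) = - \frac{3}{181} + \left(-19795 + 15249\right) = - \frac{3}{181} - 4546 = - \frac{822829}{181}$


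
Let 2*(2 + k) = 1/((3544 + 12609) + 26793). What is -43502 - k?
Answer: -3736302001/85892 ≈ -43500.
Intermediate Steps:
k = -171783/85892 (k = -2 + 1/(2*((3544 + 12609) + 26793)) = -2 + 1/(2*(16153 + 26793)) = -2 + (½)/42946 = -2 + (½)*(1/42946) = -2 + 1/85892 = -171783/85892 ≈ -2.0000)
-43502 - k = -43502 - 1*(-171783/85892) = -43502 + 171783/85892 = -3736302001/85892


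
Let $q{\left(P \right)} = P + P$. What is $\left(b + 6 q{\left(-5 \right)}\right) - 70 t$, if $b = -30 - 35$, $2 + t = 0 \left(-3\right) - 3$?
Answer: $225$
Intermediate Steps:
$q{\left(P \right)} = 2 P$
$t = -5$ ($t = -2 + \left(0 \left(-3\right) - 3\right) = -2 + \left(0 - 3\right) = -2 - 3 = -5$)
$b = -65$ ($b = -30 - 35 = -65$)
$\left(b + 6 q{\left(-5 \right)}\right) - 70 t = \left(-65 + 6 \cdot 2 \left(-5\right)\right) - -350 = \left(-65 + 6 \left(-10\right)\right) + 350 = \left(-65 - 60\right) + 350 = -125 + 350 = 225$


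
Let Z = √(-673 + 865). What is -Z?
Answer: -8*√3 ≈ -13.856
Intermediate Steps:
Z = 8*√3 (Z = √192 = 8*√3 ≈ 13.856)
-Z = -8*√3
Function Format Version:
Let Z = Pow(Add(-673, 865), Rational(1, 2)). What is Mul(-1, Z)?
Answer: Mul(-8, Pow(3, Rational(1, 2))) ≈ -13.856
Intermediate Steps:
Z = Mul(8, Pow(3, Rational(1, 2))) (Z = Pow(192, Rational(1, 2)) = Mul(8, Pow(3, Rational(1, 2))) ≈ 13.856)
Mul(-1, Z) = Mul(-1, Mul(8, Pow(3, Rational(1, 2)))) = Mul(-8, Pow(3, Rational(1, 2)))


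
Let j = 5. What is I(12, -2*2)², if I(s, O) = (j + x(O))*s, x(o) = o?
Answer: 144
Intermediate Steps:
I(s, O) = s*(5 + O) (I(s, O) = (5 + O)*s = s*(5 + O))
I(12, -2*2)² = (12*(5 - 2*2))² = (12*(5 - 4))² = (12*1)² = 12² = 144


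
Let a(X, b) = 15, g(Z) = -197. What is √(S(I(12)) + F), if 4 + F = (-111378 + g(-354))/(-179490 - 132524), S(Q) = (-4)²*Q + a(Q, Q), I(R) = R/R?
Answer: √2663336839342/312014 ≈ 5.2304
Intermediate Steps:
I(R) = 1
S(Q) = 15 + 16*Q (S(Q) = (-4)²*Q + 15 = 16*Q + 15 = 15 + 16*Q)
F = -1136481/312014 (F = -4 + (-111378 - 197)/(-179490 - 132524) = -4 - 111575/(-312014) = -4 - 111575*(-1/312014) = -4 + 111575/312014 = -1136481/312014 ≈ -3.6424)
√(S(I(12)) + F) = √((15 + 16*1) - 1136481/312014) = √((15 + 16) - 1136481/312014) = √(31 - 1136481/312014) = √(8535953/312014) = √2663336839342/312014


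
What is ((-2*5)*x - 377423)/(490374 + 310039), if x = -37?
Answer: -377053/800413 ≈ -0.47107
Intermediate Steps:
((-2*5)*x - 377423)/(490374 + 310039) = (-2*5*(-37) - 377423)/(490374 + 310039) = (-10*(-37) - 377423)/800413 = (370 - 377423)*(1/800413) = -377053*1/800413 = -377053/800413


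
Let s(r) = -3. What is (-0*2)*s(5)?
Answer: 0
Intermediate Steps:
(-0*2)*s(5) = -0*2*(-3) = -10*0*(-3) = 0*(-3) = 0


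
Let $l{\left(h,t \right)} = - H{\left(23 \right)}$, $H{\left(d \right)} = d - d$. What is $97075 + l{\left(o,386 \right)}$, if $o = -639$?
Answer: $97075$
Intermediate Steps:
$H{\left(d \right)} = 0$
$l{\left(h,t \right)} = 0$ ($l{\left(h,t \right)} = \left(-1\right) 0 = 0$)
$97075 + l{\left(o,386 \right)} = 97075 + 0 = 97075$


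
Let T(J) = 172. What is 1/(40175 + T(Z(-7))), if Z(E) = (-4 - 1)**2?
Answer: 1/40347 ≈ 2.4785e-5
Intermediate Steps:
Z(E) = 25 (Z(E) = (-5)**2 = 25)
1/(40175 + T(Z(-7))) = 1/(40175 + 172) = 1/40347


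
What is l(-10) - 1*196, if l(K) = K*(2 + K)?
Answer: -116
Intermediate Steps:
l(-10) - 1*196 = -10*(2 - 10) - 1*196 = -10*(-8) - 196 = 80 - 196 = -116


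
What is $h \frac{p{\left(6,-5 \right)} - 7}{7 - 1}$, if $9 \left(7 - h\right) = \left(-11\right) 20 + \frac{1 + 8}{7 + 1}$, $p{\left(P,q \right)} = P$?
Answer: $- \frac{2255}{432} \approx -5.2199$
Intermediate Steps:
$h = \frac{2255}{72}$ ($h = 7 - \frac{\left(-11\right) 20 + \frac{1 + 8}{7 + 1}}{9} = 7 - \frac{-220 + \frac{9}{8}}{9} = 7 - - \frac{1751}{72} = 7 + \frac{1751}{72} = \frac{2255}{72} \approx 31.319$)
$h \frac{p{\left(6,-5 \right)} - 7}{7 - 1} = \frac{2255 \frac{6 - 7}{7 - 1}}{72} = \frac{2255 \left(- \frac{1}{6}\right)}{72} = \frac{2255 \left(\left(-1\right) \frac{1}{6}\right)}{72} = \frac{2255}{72} \left(- \frac{1}{6}\right) = - \frac{2255}{432}$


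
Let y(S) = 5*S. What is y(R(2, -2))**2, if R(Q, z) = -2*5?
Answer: 2500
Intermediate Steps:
R(Q, z) = -10
y(R(2, -2))**2 = (5*(-10))**2 = (-50)**2 = 2500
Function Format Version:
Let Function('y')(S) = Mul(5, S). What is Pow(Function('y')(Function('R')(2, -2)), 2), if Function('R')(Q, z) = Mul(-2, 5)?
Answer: 2500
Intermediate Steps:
Function('R')(Q, z) = -10
Pow(Function('y')(Function('R')(2, -2)), 2) = Pow(Mul(5, -10), 2) = Pow(-50, 2) = 2500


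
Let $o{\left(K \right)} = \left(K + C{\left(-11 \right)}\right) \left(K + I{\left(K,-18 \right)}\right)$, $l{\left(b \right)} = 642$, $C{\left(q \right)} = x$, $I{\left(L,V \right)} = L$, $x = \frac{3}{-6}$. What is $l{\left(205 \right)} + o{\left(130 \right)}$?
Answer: $34312$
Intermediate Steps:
$x = - \frac{1}{2}$ ($x = 3 \left(- \frac{1}{6}\right) = - \frac{1}{2} \approx -0.5$)
$C{\left(q \right)} = - \frac{1}{2}$
$o{\left(K \right)} = 2 K \left(- \frac{1}{2} + K\right)$ ($o{\left(K \right)} = \left(K - \frac{1}{2}\right) \left(K + K\right) = \left(- \frac{1}{2} + K\right) 2 K = 2 K \left(- \frac{1}{2} + K\right)$)
$l{\left(205 \right)} + o{\left(130 \right)} = 642 + 130 \left(-1 + 2 \cdot 130\right) = 642 + 130 \left(-1 + 260\right) = 642 + 130 \cdot 259 = 642 + 33670 = 34312$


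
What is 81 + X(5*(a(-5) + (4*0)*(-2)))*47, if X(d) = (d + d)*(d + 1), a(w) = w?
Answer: 56481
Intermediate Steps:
X(d) = 2*d*(1 + d) (X(d) = (2*d)*(1 + d) = 2*d*(1 + d))
81 + X(5*(a(-5) + (4*0)*(-2)))*47 = 81 + (2*(5*(-5 + (4*0)*(-2)))*(1 + 5*(-5 + (4*0)*(-2))))*47 = 81 + (2*(5*(-5 + 0*(-2)))*(1 + 5*(-5 + 0*(-2))))*47 = 81 + (2*(5*(-5 + 0))*(1 + 5*(-5 + 0)))*47 = 81 + (2*(5*(-5))*(1 + 5*(-5)))*47 = 81 + (2*(-25)*(1 - 25))*47 = 81 + (2*(-25)*(-24))*47 = 81 + 1200*47 = 81 + 56400 = 56481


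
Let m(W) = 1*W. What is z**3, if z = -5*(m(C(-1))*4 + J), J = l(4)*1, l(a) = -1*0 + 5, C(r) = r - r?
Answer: -15625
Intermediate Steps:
C(r) = 0
l(a) = 5 (l(a) = 0 + 5 = 5)
J = 5 (J = 5*1 = 5)
m(W) = W
z = -25 (z = -5*(0*4 + 5) = -5*(0 + 5) = -5*5 = -25)
z**3 = (-25)**3 = -15625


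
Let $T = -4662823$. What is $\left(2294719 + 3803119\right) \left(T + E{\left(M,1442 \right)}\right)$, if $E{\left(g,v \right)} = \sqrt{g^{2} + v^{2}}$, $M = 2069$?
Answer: $-28433139276674 + 30489190 \sqrt{254405} \approx -2.8418 \cdot 10^{13}$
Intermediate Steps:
$\left(2294719 + 3803119\right) \left(T + E{\left(M,1442 \right)}\right) = \left(2294719 + 3803119\right) \left(-4662823 + \sqrt{2069^{2} + 1442^{2}}\right) = 6097838 \left(-4662823 + \sqrt{4280761 + 2079364}\right) = 6097838 \left(-4662823 + \sqrt{6360125}\right) = 6097838 \left(-4662823 + 5 \sqrt{254405}\right) = -28433139276674 + 30489190 \sqrt{254405}$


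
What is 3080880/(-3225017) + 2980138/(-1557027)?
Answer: -14408009056106/5021438544459 ≈ -2.8693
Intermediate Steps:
3080880/(-3225017) + 2980138/(-1557027) = 3080880*(-1/3225017) + 2980138*(-1/1557027) = -3080880/3225017 - 2980138/1557027 = -14408009056106/5021438544459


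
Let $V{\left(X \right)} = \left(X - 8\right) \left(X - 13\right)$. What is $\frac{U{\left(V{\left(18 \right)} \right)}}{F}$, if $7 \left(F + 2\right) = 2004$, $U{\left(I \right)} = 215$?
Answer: $\frac{301}{398} \approx 0.75628$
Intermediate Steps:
$V{\left(X \right)} = \left(-13 + X\right) \left(-8 + X\right)$ ($V{\left(X \right)} = \left(-8 + X\right) \left(-13 + X\right) = \left(-13 + X\right) \left(-8 + X\right)$)
$F = \frac{1990}{7}$ ($F = -2 + \frac{1}{7} \cdot 2004 = -2 + \frac{2004}{7} = \frac{1990}{7} \approx 284.29$)
$\frac{U{\left(V{\left(18 \right)} \right)}}{F} = \frac{215}{\frac{1990}{7}} = 215 \cdot \frac{7}{1990} = \frac{301}{398}$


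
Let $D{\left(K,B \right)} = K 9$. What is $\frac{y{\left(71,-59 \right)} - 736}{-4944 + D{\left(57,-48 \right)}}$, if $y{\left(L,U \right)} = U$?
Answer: $\frac{265}{1477} \approx 0.17942$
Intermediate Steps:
$D{\left(K,B \right)} = 9 K$
$\frac{y{\left(71,-59 \right)} - 736}{-4944 + D{\left(57,-48 \right)}} = \frac{-59 - 736}{-4944 + 9 \cdot 57} = - \frac{795}{-4944 + 513} = - \frac{795}{-4431} = \left(-795\right) \left(- \frac{1}{4431}\right) = \frac{265}{1477}$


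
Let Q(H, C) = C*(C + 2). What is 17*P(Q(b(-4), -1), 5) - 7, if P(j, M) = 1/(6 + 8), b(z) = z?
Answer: -81/14 ≈ -5.7857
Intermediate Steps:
Q(H, C) = C*(2 + C)
P(j, M) = 1/14
17*P(Q(b(-4), -1), 5) - 7 = 17*(1/14) - 7 = 17/14 - 7 = -81/14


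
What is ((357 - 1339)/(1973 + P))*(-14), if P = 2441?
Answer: 6874/2207 ≈ 3.1146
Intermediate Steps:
((357 - 1339)/(1973 + P))*(-14) = ((357 - 1339)/(1973 + 2441))*(-14) = -982/4414*(-14) = -982*1/4414*(-14) = -491/2207*(-14) = 6874/2207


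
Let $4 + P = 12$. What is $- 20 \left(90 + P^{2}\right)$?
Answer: $-3080$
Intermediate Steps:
$P = 8$ ($P = -4 + 12 = 8$)
$- 20 \left(90 + P^{2}\right) = - 20 \left(90 + 8^{2}\right) = - 20 \left(90 + 64\right) = \left(-20\right) 154 = -3080$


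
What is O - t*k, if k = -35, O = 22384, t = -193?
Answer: 15629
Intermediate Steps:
O - t*k = 22384 - (-193)*(-35) = 22384 - 1*6755 = 22384 - 6755 = 15629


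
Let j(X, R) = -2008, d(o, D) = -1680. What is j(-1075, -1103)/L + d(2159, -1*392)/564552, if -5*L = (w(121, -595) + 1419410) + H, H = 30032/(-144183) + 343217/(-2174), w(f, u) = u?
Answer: 42900839938308070/10460289064651640373 ≈ 0.0041013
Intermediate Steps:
H = -49551346279/313453842 (H = 30032*(-1/144183) + 343217*(-1/2174) = -30032/144183 - 343217/2174 = -49551346279/313453842 ≈ -158.08)
L = -444683461490951/1567269210 (L = -((-595 + 1419410) - 49551346279/313453842)/5 = -(1418815 - 49551346279/313453842)/5 = -1/5*444683461490951/313453842 = -444683461490951/1567269210 ≈ -2.8373e+5)
j(-1075, -1103)/L + d(2159, -1*392)/564552 = -2008/(-444683461490951/1567269210) - 1680/564552 = -2008*(-1567269210/444683461490951) - 1680*1/564552 = 3147076573680/444683461490951 - 70/23523 = 42900839938308070/10460289064651640373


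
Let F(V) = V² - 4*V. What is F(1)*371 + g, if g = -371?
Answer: -1484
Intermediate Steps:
F(1)*371 + g = (1*(-4 + 1))*371 - 371 = (1*(-3))*371 - 371 = -3*371 - 371 = -1113 - 371 = -1484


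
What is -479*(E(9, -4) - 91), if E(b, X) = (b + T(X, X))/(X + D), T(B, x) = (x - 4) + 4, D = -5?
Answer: 394696/9 ≈ 43855.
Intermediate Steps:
T(B, x) = x (T(B, x) = (-4 + x) + 4 = x)
E(b, X) = (X + b)/(-5 + X) (E(b, X) = (b + X)/(X - 5) = (X + b)/(-5 + X))
-479*(E(9, -4) - 91) = -479*((-4 + 9)/(-5 - 4) - 91) = -479*(5/(-9) - 91) = -479*(-1/9*5 - 91) = -479*(-5/9 - 91) = -479*(-824/9) = 394696/9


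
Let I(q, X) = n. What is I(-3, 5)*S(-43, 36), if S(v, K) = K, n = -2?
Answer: -72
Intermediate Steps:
I(q, X) = -2
I(-3, 5)*S(-43, 36) = -2*36 = -72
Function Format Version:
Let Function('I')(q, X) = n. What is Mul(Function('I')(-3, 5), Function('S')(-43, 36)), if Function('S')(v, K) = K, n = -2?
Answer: -72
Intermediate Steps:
Function('I')(q, X) = -2
Mul(Function('I')(-3, 5), Function('S')(-43, 36)) = Mul(-2, 36) = -72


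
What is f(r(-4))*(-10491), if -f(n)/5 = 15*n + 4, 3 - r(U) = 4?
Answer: -577005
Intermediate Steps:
r(U) = -1 (r(U) = 3 - 1*4 = 3 - 4 = -1)
f(n) = -20 - 75*n (f(n) = -5*(15*n + 4) = -5*(4 + 15*n) = -20 - 75*n)
f(r(-4))*(-10491) = (-20 - 75*(-1))*(-10491) = (-20 + 75)*(-10491) = 55*(-10491) = -577005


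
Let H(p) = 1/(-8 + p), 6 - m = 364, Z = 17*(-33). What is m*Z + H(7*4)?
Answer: 4016761/20 ≈ 2.0084e+5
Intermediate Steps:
Z = -561
m = -358 (m = 6 - 1*364 = 6 - 364 = -358)
m*Z + H(7*4) = -358*(-561) + 1/(-8 + 7*4) = 200838 + 1/(-8 + 28) = 200838 + 1/20 = 4016761/20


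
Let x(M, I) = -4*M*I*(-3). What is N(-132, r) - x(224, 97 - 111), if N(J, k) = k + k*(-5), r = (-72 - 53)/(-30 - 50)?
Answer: 150503/4 ≈ 37626.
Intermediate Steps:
r = 25/16 (r = -125/(-80) = -125*(-1/80) = 25/16 ≈ 1.5625)
N(J, k) = -4*k (N(J, k) = k - 5*k = -4*k)
x(M, I) = 12*I*M (x(M, I) = -4*I*M*(-3) = 12*I*M)
N(-132, r) - x(224, 97 - 111) = -4*25/16 - 12*(97 - 111)*224 = -25/4 - 12*(-14)*224 = -25/4 - 1*(-37632) = -25/4 + 37632 = 150503/4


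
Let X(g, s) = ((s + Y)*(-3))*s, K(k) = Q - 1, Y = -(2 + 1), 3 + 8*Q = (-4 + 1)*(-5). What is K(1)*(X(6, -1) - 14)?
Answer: -13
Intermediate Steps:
Q = 3/2 (Q = -3/8 + ((-4 + 1)*(-5))/8 = -3/8 + (-3*(-5))/8 = -3/8 + (⅛)*15 = -3/8 + 15/8 = 3/2 ≈ 1.5000)
Y = -3 (Y = -1*3 = -3)
K(k) = ½ (K(k) = 3/2 - 1 = ½)
X(g, s) = s*(9 - 3*s) (X(g, s) = ((s - 3)*(-3))*s = ((-3 + s)*(-3))*s = (9 - 3*s)*s = s*(9 - 3*s))
K(1)*(X(6, -1) - 14) = (3*(-1)*(3 - 1*(-1)) - 14)/2 = (3*(-1)*(3 + 1) - 14)/2 = (3*(-1)*4 - 14)/2 = (-12 - 14)/2 = (½)*(-26) = -13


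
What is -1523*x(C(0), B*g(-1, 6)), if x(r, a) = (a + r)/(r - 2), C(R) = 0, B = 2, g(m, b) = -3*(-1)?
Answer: 4569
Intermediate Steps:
g(m, b) = 3
x(r, a) = (a + r)/(-2 + r)
-1523*x(C(0), B*g(-1, 6)) = -1523*(2*3 + 0)/(-2 + 0) = -1523*(6 + 0)/(-2) = -(-1523)*6/2 = -1523*(-3) = 4569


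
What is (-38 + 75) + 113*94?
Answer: 10659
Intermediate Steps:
(-38 + 75) + 113*94 = 37 + 10622 = 10659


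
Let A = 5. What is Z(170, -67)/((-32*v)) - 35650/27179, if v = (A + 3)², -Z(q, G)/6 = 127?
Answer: -26150401/27831296 ≈ -0.93960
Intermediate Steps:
Z(q, G) = -762 (Z(q, G) = -6*127 = -762)
v = 64 (v = (5 + 3)² = 8² = 64)
Z(170, -67)/((-32*v)) - 35650/27179 = -762/((-32*64)) - 35650/27179 = -762/(-2048) - 35650*1/27179 = -762*(-1/2048) - 35650/27179 = 381/1024 - 35650/27179 = -26150401/27831296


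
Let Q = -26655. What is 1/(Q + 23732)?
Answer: -1/2923 ≈ -0.00034211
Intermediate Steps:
1/(Q + 23732) = 1/(-26655 + 23732) = 1/(-2923) = -1/2923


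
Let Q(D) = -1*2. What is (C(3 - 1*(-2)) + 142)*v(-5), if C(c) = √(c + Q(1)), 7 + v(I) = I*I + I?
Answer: 1846 + 13*√3 ≈ 1868.5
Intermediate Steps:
v(I) = -7 + I + I² (v(I) = -7 + (I*I + I) = -7 + (I² + I) = -7 + (I + I²) = -7 + I + I²)
Q(D) = -2
C(c) = √(-2 + c) (C(c) = √(c - 2) = √(-2 + c))
(C(3 - 1*(-2)) + 142)*v(-5) = (√(-2 + (3 - 1*(-2))) + 142)*(-7 - 5 + (-5)²) = (√(-2 + (3 + 2)) + 142)*(-7 - 5 + 25) = (√(-2 + 5) + 142)*13 = (√3 + 142)*13 = (142 + √3)*13 = 1846 + 13*√3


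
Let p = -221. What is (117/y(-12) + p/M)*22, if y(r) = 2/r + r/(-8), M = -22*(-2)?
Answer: 1820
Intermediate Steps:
M = 44
y(r) = 2/r - r/8 (y(r) = 2/r + r*(-⅛) = 2/r - r/8)
(117/y(-12) + p/M)*22 = (117/(2/(-12) - ⅛*(-12)) - 221/44)*22 = (117/(2*(-1/12) + 3/2) - 221*1/44)*22 = (117/(-⅙ + 3/2) - 221/44)*22 = (117/(4/3) - 221/44)*22 = (117*(¾) - 221/44)*22 = (351/4 - 221/44)*22 = (910/11)*22 = 1820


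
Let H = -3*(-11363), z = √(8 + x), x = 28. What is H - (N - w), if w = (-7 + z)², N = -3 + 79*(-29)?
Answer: 36384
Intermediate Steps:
z = 6 (z = √(8 + 28) = √36 = 6)
N = -2294 (N = -3 - 2291 = -2294)
H = 34089
w = 1 (w = (-7 + 6)² = (-1)² = 1)
H - (N - w) = 34089 - (-2294 - 1*1) = 34089 - (-2294 - 1) = 34089 - 1*(-2295) = 34089 + 2295 = 36384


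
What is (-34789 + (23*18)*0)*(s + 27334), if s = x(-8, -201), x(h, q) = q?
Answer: -943929937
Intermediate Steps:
s = -201
(-34789 + (23*18)*0)*(s + 27334) = (-34789 + (23*18)*0)*(-201 + 27334) = (-34789 + 414*0)*27133 = (-34789 + 0)*27133 = -34789*27133 = -943929937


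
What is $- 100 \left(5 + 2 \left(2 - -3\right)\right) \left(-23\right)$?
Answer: $34500$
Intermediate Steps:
$- 100 \left(5 + 2 \left(2 - -3\right)\right) \left(-23\right) = - 100 \left(5 + 2 \left(2 + 3\right)\right) \left(-23\right) = - 100 \left(5 + 2 \cdot 5\right) \left(-23\right) = - 100 \left(5 + 10\right) \left(-23\right) = \left(-100\right) 15 \left(-23\right) = \left(-1500\right) \left(-23\right) = 34500$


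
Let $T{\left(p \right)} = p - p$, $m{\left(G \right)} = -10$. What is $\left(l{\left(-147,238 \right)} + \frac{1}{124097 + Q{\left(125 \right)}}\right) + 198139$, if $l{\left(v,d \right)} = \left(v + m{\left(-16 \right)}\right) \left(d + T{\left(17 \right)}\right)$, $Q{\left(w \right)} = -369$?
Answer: $\frac{19892121745}{123728} \approx 1.6077 \cdot 10^{5}$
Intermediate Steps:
$T{\left(p \right)} = 0$
$l{\left(v,d \right)} = d \left(-10 + v\right)$ ($l{\left(v,d \right)} = \left(v - 10\right) \left(d + 0\right) = \left(-10 + v\right) d = d \left(-10 + v\right)$)
$\left(l{\left(-147,238 \right)} + \frac{1}{124097 + Q{\left(125 \right)}}\right) + 198139 = \left(238 \left(-10 - 147\right) + \frac{1}{124097 - 369}\right) + 198139 = \left(238 \left(-157\right) + \frac{1}{123728}\right) + 198139 = \left(-37366 + \frac{1}{123728}\right) + 198139 = - \frac{4623220447}{123728} + 198139 = \frac{19892121745}{123728}$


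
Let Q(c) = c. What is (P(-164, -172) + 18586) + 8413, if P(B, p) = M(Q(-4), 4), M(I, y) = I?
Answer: 26995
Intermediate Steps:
P(B, p) = -4
(P(-164, -172) + 18586) + 8413 = (-4 + 18586) + 8413 = 18582 + 8413 = 26995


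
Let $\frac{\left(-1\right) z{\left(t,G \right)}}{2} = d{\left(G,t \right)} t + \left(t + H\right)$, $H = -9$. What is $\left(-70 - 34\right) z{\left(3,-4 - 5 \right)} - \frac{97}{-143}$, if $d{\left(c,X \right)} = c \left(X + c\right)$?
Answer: $\frac{4640161}{143} \approx 32449.0$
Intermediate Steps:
$z{\left(t,G \right)} = 18 - 2 t - 2 G t \left(G + t\right)$ ($z{\left(t,G \right)} = - 2 \left(G \left(t + G\right) t + \left(t - 9\right)\right) = - 2 \left(G \left(G + t\right) t + \left(-9 + t\right)\right) = - 2 \left(G t \left(G + t\right) + \left(-9 + t\right)\right) = - 2 \left(-9 + t + G t \left(G + t\right)\right) = 18 - 2 t - 2 G t \left(G + t\right)$)
$\left(-70 - 34\right) z{\left(3,-4 - 5 \right)} - \frac{97}{-143} = \left(-70 - 34\right) \left(18 - 6 - 2 \left(-4 - 5\right) 3 \left(\left(-4 - 5\right) + 3\right)\right) - \frac{97}{-143} = \left(-70 - 34\right) \left(18 - 6 - \left(-18\right) 3 \left(-9 + 3\right)\right) - - \frac{97}{143} = - 104 \left(18 - 6 - \left(-18\right) 3 \left(-6\right)\right) + \frac{97}{143} = - 104 \left(18 - 6 - 324\right) + \frac{97}{143} = \left(-104\right) \left(-312\right) + \frac{97}{143} = 32448 + \frac{97}{143} = \frac{4640161}{143}$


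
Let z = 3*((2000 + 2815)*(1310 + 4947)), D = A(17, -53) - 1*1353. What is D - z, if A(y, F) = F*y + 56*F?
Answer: -90387587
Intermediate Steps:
A(y, F) = 56*F + F*y
D = -5222 (D = -53*(56 + 17) - 1*1353 = -53*73 - 1353 = -3869 - 1353 = -5222)
z = 90382365 (z = 3*(4815*6257) = 3*30127455 = 90382365)
D - z = -5222 - 1*90382365 = -5222 - 90382365 = -90387587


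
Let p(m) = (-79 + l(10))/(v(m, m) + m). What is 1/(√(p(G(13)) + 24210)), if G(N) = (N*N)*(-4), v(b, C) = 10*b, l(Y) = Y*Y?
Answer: 26*√1980280929/180025539 ≈ 0.0064269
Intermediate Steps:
l(Y) = Y²
G(N) = -4*N² (G(N) = N²*(-4) = -4*N²)
p(m) = 21/(11*m) (p(m) = (-79 + 10²)/(10*m + m) = (-79 + 100)/((11*m)) = 21*(1/(11*m)) = 21/(11*m))
1/(√(p(G(13)) + 24210)) = 1/(√(21/(11*((-4*13²))) + 24210)) = 1/(√(21/(11*((-4*169))) + 24210)) = 1/(√((21/11)/(-676) + 24210)) = 1/(√((21/11)*(-1/676) + 24210)) = 1/(√(-21/7436 + 24210)) = 1/(√(180025539/7436)) = 1/(√1980280929/286) = 26*√1980280929/180025539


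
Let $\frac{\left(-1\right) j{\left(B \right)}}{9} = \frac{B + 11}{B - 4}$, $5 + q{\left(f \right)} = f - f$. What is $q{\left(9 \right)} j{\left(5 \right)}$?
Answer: $720$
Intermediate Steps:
$q{\left(f \right)} = -5$ ($q{\left(f \right)} = -5 + \left(f - f\right) = -5 + 0 = -5$)
$j{\left(B \right)} = - \frac{9 \left(11 + B\right)}{-4 + B}$ ($j{\left(B \right)} = - 9 \frac{B + 11}{B - 4} = - 9 \frac{11 + B}{-4 + B} = - \frac{9 \left(11 + B\right)}{-4 + B}$)
$q{\left(9 \right)} j{\left(5 \right)} = - 5 \frac{9 \left(-11 - 5\right)}{-4 + 5} = - 5 \frac{9 \left(-11 - 5\right)}{1} = - 5 \cdot 9 \cdot 1 \left(-16\right) = \left(-5\right) \left(-144\right) = 720$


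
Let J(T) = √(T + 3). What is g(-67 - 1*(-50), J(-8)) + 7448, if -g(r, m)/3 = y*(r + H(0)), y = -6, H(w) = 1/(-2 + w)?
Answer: 7133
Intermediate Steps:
J(T) = √(3 + T)
g(r, m) = -9 + 18*r (g(r, m) = -(-18)*(r + 1/(-2 + 0)) = -(-18)*(r + 1/(-2)) = -(-18)*(r - ½) = -(-18)*(-½ + r) = -3*(3 - 6*r) = -9 + 18*r)
g(-67 - 1*(-50), J(-8)) + 7448 = (-9 + 18*(-67 - 1*(-50))) + 7448 = (-9 + 18*(-67 + 50)) + 7448 = (-9 + 18*(-17)) + 7448 = (-9 - 306) + 7448 = -315 + 7448 = 7133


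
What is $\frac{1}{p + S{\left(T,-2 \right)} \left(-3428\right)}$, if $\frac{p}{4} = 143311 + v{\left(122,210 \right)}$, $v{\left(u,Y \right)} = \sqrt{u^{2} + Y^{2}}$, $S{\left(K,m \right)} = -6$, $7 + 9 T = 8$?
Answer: $\frac{148453}{88152936900} - \frac{\sqrt{14746}}{44076468450} \approx 1.6813 \cdot 10^{-6}$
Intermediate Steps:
$T = \frac{1}{9}$ ($T = - \frac{7}{9} + \frac{1}{9} \cdot 8 = - \frac{7}{9} + \frac{8}{9} = \frac{1}{9} \approx 0.11111$)
$v{\left(u,Y \right)} = \sqrt{Y^{2} + u^{2}}$
$p = 573244 + 8 \sqrt{14746}$ ($p = 4 \left(143311 + \sqrt{210^{2} + 122^{2}}\right) = 4 \left(143311 + \sqrt{44100 + 14884}\right) = 4 \left(143311 + \sqrt{58984}\right) = 4 \left(143311 + 2 \sqrt{14746}\right) = 573244 + 8 \sqrt{14746} \approx 5.7422 \cdot 10^{5}$)
$\frac{1}{p + S{\left(T,-2 \right)} \left(-3428\right)} = \frac{1}{\left(573244 + 8 \sqrt{14746}\right) - -20568} = \frac{1}{\left(573244 + 8 \sqrt{14746}\right) + 20568} = \frac{1}{593812 + 8 \sqrt{14746}}$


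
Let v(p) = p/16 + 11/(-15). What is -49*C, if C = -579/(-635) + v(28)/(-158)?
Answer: -53411813/1203960 ≈ -44.363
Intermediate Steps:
v(p) = -11/15 + p/16 (v(p) = p*(1/16) + 11*(-1/15) = p/16 - 11/15 = -11/15 + p/16)
C = 1090037/1203960 (C = -579/(-635) + (-11/15 + (1/16)*28)/(-158) = -579*(-1/635) + (-11/15 + 7/4)*(-1/158) = 579/635 + (61/60)*(-1/158) = 579/635 - 61/9480 = 1090037/1203960 ≈ 0.90538)
-49*C = -49*1090037/1203960 = -53411813/1203960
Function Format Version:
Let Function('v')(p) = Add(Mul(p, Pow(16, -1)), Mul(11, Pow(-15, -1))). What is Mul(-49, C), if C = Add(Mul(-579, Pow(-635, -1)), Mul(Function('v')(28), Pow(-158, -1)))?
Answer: Rational(-53411813, 1203960) ≈ -44.363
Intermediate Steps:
Function('v')(p) = Add(Rational(-11, 15), Mul(Rational(1, 16), p)) (Function('v')(p) = Add(Mul(p, Rational(1, 16)), Mul(11, Rational(-1, 15))) = Add(Mul(Rational(1, 16), p), Rational(-11, 15)) = Add(Rational(-11, 15), Mul(Rational(1, 16), p)))
C = Rational(1090037, 1203960) (C = Add(Mul(-579, Pow(-635, -1)), Mul(Add(Rational(-11, 15), Mul(Rational(1, 16), 28)), Pow(-158, -1))) = Add(Mul(-579, Rational(-1, 635)), Mul(Add(Rational(-11, 15), Rational(7, 4)), Rational(-1, 158))) = Add(Rational(579, 635), Mul(Rational(61, 60), Rational(-1, 158))) = Add(Rational(579, 635), Rational(-61, 9480)) = Rational(1090037, 1203960) ≈ 0.90538)
Mul(-49, C) = Mul(-49, Rational(1090037, 1203960)) = Rational(-53411813, 1203960)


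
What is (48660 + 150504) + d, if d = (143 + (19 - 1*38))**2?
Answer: 214540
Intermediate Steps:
d = 15376 (d = (143 + (19 - 38))**2 = (143 - 19)**2 = 124**2 = 15376)
(48660 + 150504) + d = (48660 + 150504) + 15376 = 199164 + 15376 = 214540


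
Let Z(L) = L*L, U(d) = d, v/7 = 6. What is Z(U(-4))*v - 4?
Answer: 668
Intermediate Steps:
v = 42 (v = 7*6 = 42)
Z(L) = L²
Z(U(-4))*v - 4 = (-4)²*42 - 4 = 16*42 - 4 = 672 - 4 = 668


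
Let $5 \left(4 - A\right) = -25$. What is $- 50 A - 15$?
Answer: $-465$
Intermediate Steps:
$A = 9$ ($A = 4 - -5 = 4 + 5 = 9$)
$- 50 A - 15 = \left(-50\right) 9 - 15 = -450 - 15 = -465$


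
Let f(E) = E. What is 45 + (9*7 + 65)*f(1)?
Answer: 173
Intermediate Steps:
45 + (9*7 + 65)*f(1) = 45 + (9*7 + 65)*1 = 45 + (63 + 65)*1 = 45 + 128*1 = 45 + 128 = 173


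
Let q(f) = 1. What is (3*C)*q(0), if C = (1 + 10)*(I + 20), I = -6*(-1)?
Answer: 858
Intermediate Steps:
I = 6
C = 286 (C = (1 + 10)*(6 + 20) = 11*26 = 286)
(3*C)*q(0) = (3*286)*1 = 858*1 = 858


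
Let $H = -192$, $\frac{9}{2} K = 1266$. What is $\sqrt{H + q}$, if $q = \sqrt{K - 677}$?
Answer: $\frac{\sqrt{-1728 + 3 i \sqrt{3561}}}{3} \approx 0.71681 + 13.875 i$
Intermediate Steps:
$K = \frac{844}{3}$ ($K = \frac{2}{9} \cdot 1266 = \frac{844}{3} \approx 281.33$)
$q = \frac{i \sqrt{3561}}{3}$ ($q = \sqrt{\frac{844}{3} - 677} = \sqrt{- \frac{1187}{3}} = \frac{i \sqrt{3561}}{3} \approx 19.891 i$)
$\sqrt{H + q} = \sqrt{-192 + \frac{i \sqrt{3561}}{3}}$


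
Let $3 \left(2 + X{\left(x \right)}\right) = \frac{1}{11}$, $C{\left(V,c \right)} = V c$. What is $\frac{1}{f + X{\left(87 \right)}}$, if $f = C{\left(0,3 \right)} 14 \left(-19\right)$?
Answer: $- \frac{33}{65} \approx -0.50769$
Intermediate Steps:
$X{\left(x \right)} = - \frac{65}{33}$ ($X{\left(x \right)} = -2 + \frac{1}{3 \cdot 11} = -2 + \frac{1}{3} \cdot \frac{1}{11} = -2 + \frac{1}{33} = - \frac{65}{33}$)
$f = 0$ ($f = 0 \cdot 3 \cdot 14 \left(-19\right) = 0 \cdot 14 \left(-19\right) = 0 \left(-19\right) = 0$)
$\frac{1}{f + X{\left(87 \right)}} = \frac{1}{0 - \frac{65}{33}} = \frac{1}{- \frac{65}{33}} = - \frac{33}{65}$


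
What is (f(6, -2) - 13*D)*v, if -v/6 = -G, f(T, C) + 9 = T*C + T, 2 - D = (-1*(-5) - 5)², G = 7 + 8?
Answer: -3690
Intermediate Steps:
G = 15
D = 2 (D = 2 - (-1*(-5) - 5)² = 2 - (5 - 5)² = 2 - 1*0² = 2 - 1*0 = 2 + 0 = 2)
f(T, C) = -9 + T + C*T (f(T, C) = -9 + (T*C + T) = -9 + (C*T + T) = -9 + (T + C*T) = -9 + T + C*T)
v = 90 (v = -(-6)*15 = -6*(-15) = 90)
(f(6, -2) - 13*D)*v = ((-9 + 6 - 2*6) - 13*2)*90 = ((-9 + 6 - 12) - 26)*90 = (-15 - 26)*90 = -41*90 = -3690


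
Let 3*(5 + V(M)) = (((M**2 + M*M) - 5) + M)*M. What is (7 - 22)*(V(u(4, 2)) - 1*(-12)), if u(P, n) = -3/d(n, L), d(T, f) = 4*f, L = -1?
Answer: -2985/32 ≈ -93.281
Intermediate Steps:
u(P, n) = 3/4 (u(P, n) = -3/(4*(-1)) = -3/(-4) = -3*(-1/4) = 3/4)
V(M) = -5 + M*(-5 + M + 2*M**2)/3 (V(M) = -5 + ((((M**2 + M*M) - 5) + M)*M)/3 = -5 + ((((M**2 + M**2) - 5) + M)*M)/3 = -5 + (((2*M**2 - 5) + M)*M)/3 = -5 + (((-5 + 2*M**2) + M)*M)/3 = -5 + ((-5 + M + 2*M**2)*M)/3 = -5 + (M*(-5 + M + 2*M**2))/3 = -5 + M*(-5 + M + 2*M**2)/3)
(7 - 22)*(V(u(4, 2)) - 1*(-12)) = (7 - 22)*((-5 - 5/3*3/4 + (3/4)**2/3 + 2*(3/4)**3/3) - 1*(-12)) = -15*((-5 - 5/4 + (1/3)*(9/16) + (2/3)*(27/64)) + 12) = -15*((-5 - 5/4 + 3/16 + 9/32) + 12) = -15*(-185/32 + 12) = -15*199/32 = -2985/32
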